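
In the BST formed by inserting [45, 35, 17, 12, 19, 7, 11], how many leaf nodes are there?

Tree built from: [45, 35, 17, 12, 19, 7, 11]
Tree (level-order array): [45, 35, None, 17, None, 12, 19, 7, None, None, None, None, 11]
Rule: A leaf has 0 children.
Per-node child counts:
  node 45: 1 child(ren)
  node 35: 1 child(ren)
  node 17: 2 child(ren)
  node 12: 1 child(ren)
  node 7: 1 child(ren)
  node 11: 0 child(ren)
  node 19: 0 child(ren)
Matching nodes: [11, 19]
Count of leaf nodes: 2


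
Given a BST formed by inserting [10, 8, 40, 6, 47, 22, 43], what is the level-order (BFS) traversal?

Tree insertion order: [10, 8, 40, 6, 47, 22, 43]
Tree (level-order array): [10, 8, 40, 6, None, 22, 47, None, None, None, None, 43]
BFS from the root, enqueuing left then right child of each popped node:
  queue [10] -> pop 10, enqueue [8, 40], visited so far: [10]
  queue [8, 40] -> pop 8, enqueue [6], visited so far: [10, 8]
  queue [40, 6] -> pop 40, enqueue [22, 47], visited so far: [10, 8, 40]
  queue [6, 22, 47] -> pop 6, enqueue [none], visited so far: [10, 8, 40, 6]
  queue [22, 47] -> pop 22, enqueue [none], visited so far: [10, 8, 40, 6, 22]
  queue [47] -> pop 47, enqueue [43], visited so far: [10, 8, 40, 6, 22, 47]
  queue [43] -> pop 43, enqueue [none], visited so far: [10, 8, 40, 6, 22, 47, 43]
Result: [10, 8, 40, 6, 22, 47, 43]


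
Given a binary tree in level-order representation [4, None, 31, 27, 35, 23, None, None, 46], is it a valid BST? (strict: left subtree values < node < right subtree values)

Level-order array: [4, None, 31, 27, 35, 23, None, None, 46]
Validate using subtree bounds (lo, hi): at each node, require lo < value < hi,
then recurse left with hi=value and right with lo=value.
Preorder trace (stopping at first violation):
  at node 4 with bounds (-inf, +inf): OK
  at node 31 with bounds (4, +inf): OK
  at node 27 with bounds (4, 31): OK
  at node 23 with bounds (4, 27): OK
  at node 35 with bounds (31, +inf): OK
  at node 46 with bounds (35, +inf): OK
No violation found at any node.
Result: Valid BST


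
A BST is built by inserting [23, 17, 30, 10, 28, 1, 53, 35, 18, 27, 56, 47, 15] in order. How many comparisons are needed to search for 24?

Search path for 24: 23 -> 30 -> 28 -> 27
Found: False
Comparisons: 4


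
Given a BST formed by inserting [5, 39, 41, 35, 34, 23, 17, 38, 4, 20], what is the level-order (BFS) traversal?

Tree insertion order: [5, 39, 41, 35, 34, 23, 17, 38, 4, 20]
Tree (level-order array): [5, 4, 39, None, None, 35, 41, 34, 38, None, None, 23, None, None, None, 17, None, None, 20]
BFS from the root, enqueuing left then right child of each popped node:
  queue [5] -> pop 5, enqueue [4, 39], visited so far: [5]
  queue [4, 39] -> pop 4, enqueue [none], visited so far: [5, 4]
  queue [39] -> pop 39, enqueue [35, 41], visited so far: [5, 4, 39]
  queue [35, 41] -> pop 35, enqueue [34, 38], visited so far: [5, 4, 39, 35]
  queue [41, 34, 38] -> pop 41, enqueue [none], visited so far: [5, 4, 39, 35, 41]
  queue [34, 38] -> pop 34, enqueue [23], visited so far: [5, 4, 39, 35, 41, 34]
  queue [38, 23] -> pop 38, enqueue [none], visited so far: [5, 4, 39, 35, 41, 34, 38]
  queue [23] -> pop 23, enqueue [17], visited so far: [5, 4, 39, 35, 41, 34, 38, 23]
  queue [17] -> pop 17, enqueue [20], visited so far: [5, 4, 39, 35, 41, 34, 38, 23, 17]
  queue [20] -> pop 20, enqueue [none], visited so far: [5, 4, 39, 35, 41, 34, 38, 23, 17, 20]
Result: [5, 4, 39, 35, 41, 34, 38, 23, 17, 20]


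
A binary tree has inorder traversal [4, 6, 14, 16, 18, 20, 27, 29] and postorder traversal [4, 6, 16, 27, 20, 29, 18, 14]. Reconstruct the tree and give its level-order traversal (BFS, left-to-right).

Inorder:   [4, 6, 14, 16, 18, 20, 27, 29]
Postorder: [4, 6, 16, 27, 20, 29, 18, 14]
Algorithm: postorder visits root last, so walk postorder right-to-left;
each value is the root of the current inorder slice — split it at that
value, recurse on the right subtree first, then the left.
Recursive splits:
  root=14; inorder splits into left=[4, 6], right=[16, 18, 20, 27, 29]
  root=18; inorder splits into left=[16], right=[20, 27, 29]
  root=29; inorder splits into left=[20, 27], right=[]
  root=20; inorder splits into left=[], right=[27]
  root=27; inorder splits into left=[], right=[]
  root=16; inorder splits into left=[], right=[]
  root=6; inorder splits into left=[4], right=[]
  root=4; inorder splits into left=[], right=[]
Reconstructed level-order: [14, 6, 18, 4, 16, 29, 20, 27]


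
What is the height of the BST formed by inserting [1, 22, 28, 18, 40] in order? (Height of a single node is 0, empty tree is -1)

Insertion order: [1, 22, 28, 18, 40]
Tree (level-order array): [1, None, 22, 18, 28, None, None, None, 40]
Compute height bottom-up (empty subtree = -1):
  height(18) = 1 + max(-1, -1) = 0
  height(40) = 1 + max(-1, -1) = 0
  height(28) = 1 + max(-1, 0) = 1
  height(22) = 1 + max(0, 1) = 2
  height(1) = 1 + max(-1, 2) = 3
Height = 3


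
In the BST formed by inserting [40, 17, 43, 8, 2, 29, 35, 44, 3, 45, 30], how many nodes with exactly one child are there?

Tree built from: [40, 17, 43, 8, 2, 29, 35, 44, 3, 45, 30]
Tree (level-order array): [40, 17, 43, 8, 29, None, 44, 2, None, None, 35, None, 45, None, 3, 30]
Rule: These are nodes with exactly 1 non-null child.
Per-node child counts:
  node 40: 2 child(ren)
  node 17: 2 child(ren)
  node 8: 1 child(ren)
  node 2: 1 child(ren)
  node 3: 0 child(ren)
  node 29: 1 child(ren)
  node 35: 1 child(ren)
  node 30: 0 child(ren)
  node 43: 1 child(ren)
  node 44: 1 child(ren)
  node 45: 0 child(ren)
Matching nodes: [8, 2, 29, 35, 43, 44]
Count of nodes with exactly one child: 6


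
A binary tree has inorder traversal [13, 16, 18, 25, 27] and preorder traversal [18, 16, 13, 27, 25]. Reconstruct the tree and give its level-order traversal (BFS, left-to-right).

Inorder:  [13, 16, 18, 25, 27]
Preorder: [18, 16, 13, 27, 25]
Algorithm: preorder visits root first, so consume preorder in order;
for each root, split the current inorder slice at that value into
left-subtree inorder and right-subtree inorder, then recurse.
Recursive splits:
  root=18; inorder splits into left=[13, 16], right=[25, 27]
  root=16; inorder splits into left=[13], right=[]
  root=13; inorder splits into left=[], right=[]
  root=27; inorder splits into left=[25], right=[]
  root=25; inorder splits into left=[], right=[]
Reconstructed level-order: [18, 16, 27, 13, 25]


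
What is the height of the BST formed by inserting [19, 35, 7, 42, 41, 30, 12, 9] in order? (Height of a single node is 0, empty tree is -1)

Insertion order: [19, 35, 7, 42, 41, 30, 12, 9]
Tree (level-order array): [19, 7, 35, None, 12, 30, 42, 9, None, None, None, 41]
Compute height bottom-up (empty subtree = -1):
  height(9) = 1 + max(-1, -1) = 0
  height(12) = 1 + max(0, -1) = 1
  height(7) = 1 + max(-1, 1) = 2
  height(30) = 1 + max(-1, -1) = 0
  height(41) = 1 + max(-1, -1) = 0
  height(42) = 1 + max(0, -1) = 1
  height(35) = 1 + max(0, 1) = 2
  height(19) = 1 + max(2, 2) = 3
Height = 3


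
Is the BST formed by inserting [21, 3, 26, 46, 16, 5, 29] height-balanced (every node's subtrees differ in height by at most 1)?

Tree (level-order array): [21, 3, 26, None, 16, None, 46, 5, None, 29]
Definition: a tree is height-balanced if, at every node, |h(left) - h(right)| <= 1 (empty subtree has height -1).
Bottom-up per-node check:
  node 5: h_left=-1, h_right=-1, diff=0 [OK], height=0
  node 16: h_left=0, h_right=-1, diff=1 [OK], height=1
  node 3: h_left=-1, h_right=1, diff=2 [FAIL (|-1-1|=2 > 1)], height=2
  node 29: h_left=-1, h_right=-1, diff=0 [OK], height=0
  node 46: h_left=0, h_right=-1, diff=1 [OK], height=1
  node 26: h_left=-1, h_right=1, diff=2 [FAIL (|-1-1|=2 > 1)], height=2
  node 21: h_left=2, h_right=2, diff=0 [OK], height=3
Node 3 violates the condition: |-1 - 1| = 2 > 1.
Result: Not balanced


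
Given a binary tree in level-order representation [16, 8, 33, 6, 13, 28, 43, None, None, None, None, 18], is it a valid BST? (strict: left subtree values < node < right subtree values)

Level-order array: [16, 8, 33, 6, 13, 28, 43, None, None, None, None, 18]
Validate using subtree bounds (lo, hi): at each node, require lo < value < hi,
then recurse left with hi=value and right with lo=value.
Preorder trace (stopping at first violation):
  at node 16 with bounds (-inf, +inf): OK
  at node 8 with bounds (-inf, 16): OK
  at node 6 with bounds (-inf, 8): OK
  at node 13 with bounds (8, 16): OK
  at node 33 with bounds (16, +inf): OK
  at node 28 with bounds (16, 33): OK
  at node 18 with bounds (16, 28): OK
  at node 43 with bounds (33, +inf): OK
No violation found at any node.
Result: Valid BST


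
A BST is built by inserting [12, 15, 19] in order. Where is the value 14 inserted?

Starting tree (level order): [12, None, 15, None, 19]
Insertion path: 12 -> 15
Result: insert 14 as left child of 15
Final tree (level order): [12, None, 15, 14, 19]


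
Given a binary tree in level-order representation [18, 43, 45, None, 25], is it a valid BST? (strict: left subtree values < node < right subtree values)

Level-order array: [18, 43, 45, None, 25]
Validate using subtree bounds (lo, hi): at each node, require lo < value < hi,
then recurse left with hi=value and right with lo=value.
Preorder trace (stopping at first violation):
  at node 18 with bounds (-inf, +inf): OK
  at node 43 with bounds (-inf, 18): VIOLATION
Node 43 violates its bound: not (-inf < 43 < 18).
Result: Not a valid BST


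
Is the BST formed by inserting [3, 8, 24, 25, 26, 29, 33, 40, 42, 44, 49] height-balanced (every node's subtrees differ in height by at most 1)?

Tree (level-order array): [3, None, 8, None, 24, None, 25, None, 26, None, 29, None, 33, None, 40, None, 42, None, 44, None, 49]
Definition: a tree is height-balanced if, at every node, |h(left) - h(right)| <= 1 (empty subtree has height -1).
Bottom-up per-node check:
  node 49: h_left=-1, h_right=-1, diff=0 [OK], height=0
  node 44: h_left=-1, h_right=0, diff=1 [OK], height=1
  node 42: h_left=-1, h_right=1, diff=2 [FAIL (|-1-1|=2 > 1)], height=2
  node 40: h_left=-1, h_right=2, diff=3 [FAIL (|-1-2|=3 > 1)], height=3
  node 33: h_left=-1, h_right=3, diff=4 [FAIL (|-1-3|=4 > 1)], height=4
  node 29: h_left=-1, h_right=4, diff=5 [FAIL (|-1-4|=5 > 1)], height=5
  node 26: h_left=-1, h_right=5, diff=6 [FAIL (|-1-5|=6 > 1)], height=6
  node 25: h_left=-1, h_right=6, diff=7 [FAIL (|-1-6|=7 > 1)], height=7
  node 24: h_left=-1, h_right=7, diff=8 [FAIL (|-1-7|=8 > 1)], height=8
  node 8: h_left=-1, h_right=8, diff=9 [FAIL (|-1-8|=9 > 1)], height=9
  node 3: h_left=-1, h_right=9, diff=10 [FAIL (|-1-9|=10 > 1)], height=10
Node 42 violates the condition: |-1 - 1| = 2 > 1.
Result: Not balanced


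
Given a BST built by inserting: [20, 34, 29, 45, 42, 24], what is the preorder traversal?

Tree insertion order: [20, 34, 29, 45, 42, 24]
Tree (level-order array): [20, None, 34, 29, 45, 24, None, 42]
Preorder traversal: [20, 34, 29, 24, 45, 42]


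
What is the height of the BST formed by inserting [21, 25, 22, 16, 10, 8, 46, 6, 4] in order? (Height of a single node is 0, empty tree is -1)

Insertion order: [21, 25, 22, 16, 10, 8, 46, 6, 4]
Tree (level-order array): [21, 16, 25, 10, None, 22, 46, 8, None, None, None, None, None, 6, None, 4]
Compute height bottom-up (empty subtree = -1):
  height(4) = 1 + max(-1, -1) = 0
  height(6) = 1 + max(0, -1) = 1
  height(8) = 1 + max(1, -1) = 2
  height(10) = 1 + max(2, -1) = 3
  height(16) = 1 + max(3, -1) = 4
  height(22) = 1 + max(-1, -1) = 0
  height(46) = 1 + max(-1, -1) = 0
  height(25) = 1 + max(0, 0) = 1
  height(21) = 1 + max(4, 1) = 5
Height = 5


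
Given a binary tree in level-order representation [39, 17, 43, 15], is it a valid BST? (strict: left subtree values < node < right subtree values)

Level-order array: [39, 17, 43, 15]
Validate using subtree bounds (lo, hi): at each node, require lo < value < hi,
then recurse left with hi=value and right with lo=value.
Preorder trace (stopping at first violation):
  at node 39 with bounds (-inf, +inf): OK
  at node 17 with bounds (-inf, 39): OK
  at node 15 with bounds (-inf, 17): OK
  at node 43 with bounds (39, +inf): OK
No violation found at any node.
Result: Valid BST


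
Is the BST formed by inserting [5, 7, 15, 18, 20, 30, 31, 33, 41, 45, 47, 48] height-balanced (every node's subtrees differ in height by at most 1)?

Tree (level-order array): [5, None, 7, None, 15, None, 18, None, 20, None, 30, None, 31, None, 33, None, 41, None, 45, None, 47, None, 48]
Definition: a tree is height-balanced if, at every node, |h(left) - h(right)| <= 1 (empty subtree has height -1).
Bottom-up per-node check:
  node 48: h_left=-1, h_right=-1, diff=0 [OK], height=0
  node 47: h_left=-1, h_right=0, diff=1 [OK], height=1
  node 45: h_left=-1, h_right=1, diff=2 [FAIL (|-1-1|=2 > 1)], height=2
  node 41: h_left=-1, h_right=2, diff=3 [FAIL (|-1-2|=3 > 1)], height=3
  node 33: h_left=-1, h_right=3, diff=4 [FAIL (|-1-3|=4 > 1)], height=4
  node 31: h_left=-1, h_right=4, diff=5 [FAIL (|-1-4|=5 > 1)], height=5
  node 30: h_left=-1, h_right=5, diff=6 [FAIL (|-1-5|=6 > 1)], height=6
  node 20: h_left=-1, h_right=6, diff=7 [FAIL (|-1-6|=7 > 1)], height=7
  node 18: h_left=-1, h_right=7, diff=8 [FAIL (|-1-7|=8 > 1)], height=8
  node 15: h_left=-1, h_right=8, diff=9 [FAIL (|-1-8|=9 > 1)], height=9
  node 7: h_left=-1, h_right=9, diff=10 [FAIL (|-1-9|=10 > 1)], height=10
  node 5: h_left=-1, h_right=10, diff=11 [FAIL (|-1-10|=11 > 1)], height=11
Node 45 violates the condition: |-1 - 1| = 2 > 1.
Result: Not balanced


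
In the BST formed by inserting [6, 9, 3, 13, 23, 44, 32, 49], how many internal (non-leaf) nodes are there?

Tree built from: [6, 9, 3, 13, 23, 44, 32, 49]
Tree (level-order array): [6, 3, 9, None, None, None, 13, None, 23, None, 44, 32, 49]
Rule: An internal node has at least one child.
Per-node child counts:
  node 6: 2 child(ren)
  node 3: 0 child(ren)
  node 9: 1 child(ren)
  node 13: 1 child(ren)
  node 23: 1 child(ren)
  node 44: 2 child(ren)
  node 32: 0 child(ren)
  node 49: 0 child(ren)
Matching nodes: [6, 9, 13, 23, 44]
Count of internal (non-leaf) nodes: 5


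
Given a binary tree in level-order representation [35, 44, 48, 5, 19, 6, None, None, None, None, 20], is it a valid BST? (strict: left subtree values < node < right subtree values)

Level-order array: [35, 44, 48, 5, 19, 6, None, None, None, None, 20]
Validate using subtree bounds (lo, hi): at each node, require lo < value < hi,
then recurse left with hi=value and right with lo=value.
Preorder trace (stopping at first violation):
  at node 35 with bounds (-inf, +inf): OK
  at node 44 with bounds (-inf, 35): VIOLATION
Node 44 violates its bound: not (-inf < 44 < 35).
Result: Not a valid BST


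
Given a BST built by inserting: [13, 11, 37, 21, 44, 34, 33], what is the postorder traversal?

Tree insertion order: [13, 11, 37, 21, 44, 34, 33]
Tree (level-order array): [13, 11, 37, None, None, 21, 44, None, 34, None, None, 33]
Postorder traversal: [11, 33, 34, 21, 44, 37, 13]


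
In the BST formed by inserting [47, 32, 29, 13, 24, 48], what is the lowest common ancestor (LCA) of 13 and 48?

Tree insertion order: [47, 32, 29, 13, 24, 48]
Tree (level-order array): [47, 32, 48, 29, None, None, None, 13, None, None, 24]
In a BST, the LCA of p=13, q=48 is the first node v on the
root-to-leaf path with p <= v <= q (go left if both < v, right if both > v).
Walk from root:
  at 47: 13 <= 47 <= 48, this is the LCA
LCA = 47


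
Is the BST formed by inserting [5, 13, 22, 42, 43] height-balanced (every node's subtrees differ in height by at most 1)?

Tree (level-order array): [5, None, 13, None, 22, None, 42, None, 43]
Definition: a tree is height-balanced if, at every node, |h(left) - h(right)| <= 1 (empty subtree has height -1).
Bottom-up per-node check:
  node 43: h_left=-1, h_right=-1, diff=0 [OK], height=0
  node 42: h_left=-1, h_right=0, diff=1 [OK], height=1
  node 22: h_left=-1, h_right=1, diff=2 [FAIL (|-1-1|=2 > 1)], height=2
  node 13: h_left=-1, h_right=2, diff=3 [FAIL (|-1-2|=3 > 1)], height=3
  node 5: h_left=-1, h_right=3, diff=4 [FAIL (|-1-3|=4 > 1)], height=4
Node 22 violates the condition: |-1 - 1| = 2 > 1.
Result: Not balanced


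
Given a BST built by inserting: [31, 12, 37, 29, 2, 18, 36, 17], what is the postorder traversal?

Tree insertion order: [31, 12, 37, 29, 2, 18, 36, 17]
Tree (level-order array): [31, 12, 37, 2, 29, 36, None, None, None, 18, None, None, None, 17]
Postorder traversal: [2, 17, 18, 29, 12, 36, 37, 31]


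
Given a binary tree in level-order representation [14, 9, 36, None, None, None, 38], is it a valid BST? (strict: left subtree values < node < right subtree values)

Level-order array: [14, 9, 36, None, None, None, 38]
Validate using subtree bounds (lo, hi): at each node, require lo < value < hi,
then recurse left with hi=value and right with lo=value.
Preorder trace (stopping at first violation):
  at node 14 with bounds (-inf, +inf): OK
  at node 9 with bounds (-inf, 14): OK
  at node 36 with bounds (14, +inf): OK
  at node 38 with bounds (36, +inf): OK
No violation found at any node.
Result: Valid BST


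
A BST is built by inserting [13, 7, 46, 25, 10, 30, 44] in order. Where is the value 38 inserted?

Starting tree (level order): [13, 7, 46, None, 10, 25, None, None, None, None, 30, None, 44]
Insertion path: 13 -> 46 -> 25 -> 30 -> 44
Result: insert 38 as left child of 44
Final tree (level order): [13, 7, 46, None, 10, 25, None, None, None, None, 30, None, 44, 38]


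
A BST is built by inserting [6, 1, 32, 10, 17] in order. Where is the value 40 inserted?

Starting tree (level order): [6, 1, 32, None, None, 10, None, None, 17]
Insertion path: 6 -> 32
Result: insert 40 as right child of 32
Final tree (level order): [6, 1, 32, None, None, 10, 40, None, 17]


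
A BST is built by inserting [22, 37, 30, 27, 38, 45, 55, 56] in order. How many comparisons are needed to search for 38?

Search path for 38: 22 -> 37 -> 38
Found: True
Comparisons: 3


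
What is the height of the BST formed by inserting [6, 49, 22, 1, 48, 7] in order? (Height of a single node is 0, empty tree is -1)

Insertion order: [6, 49, 22, 1, 48, 7]
Tree (level-order array): [6, 1, 49, None, None, 22, None, 7, 48]
Compute height bottom-up (empty subtree = -1):
  height(1) = 1 + max(-1, -1) = 0
  height(7) = 1 + max(-1, -1) = 0
  height(48) = 1 + max(-1, -1) = 0
  height(22) = 1 + max(0, 0) = 1
  height(49) = 1 + max(1, -1) = 2
  height(6) = 1 + max(0, 2) = 3
Height = 3


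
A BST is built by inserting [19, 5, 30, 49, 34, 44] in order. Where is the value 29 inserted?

Starting tree (level order): [19, 5, 30, None, None, None, 49, 34, None, None, 44]
Insertion path: 19 -> 30
Result: insert 29 as left child of 30
Final tree (level order): [19, 5, 30, None, None, 29, 49, None, None, 34, None, None, 44]


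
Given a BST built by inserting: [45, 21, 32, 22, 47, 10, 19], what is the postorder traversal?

Tree insertion order: [45, 21, 32, 22, 47, 10, 19]
Tree (level-order array): [45, 21, 47, 10, 32, None, None, None, 19, 22]
Postorder traversal: [19, 10, 22, 32, 21, 47, 45]


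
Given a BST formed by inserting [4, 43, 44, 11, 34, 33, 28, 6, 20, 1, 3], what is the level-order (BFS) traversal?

Tree insertion order: [4, 43, 44, 11, 34, 33, 28, 6, 20, 1, 3]
Tree (level-order array): [4, 1, 43, None, 3, 11, 44, None, None, 6, 34, None, None, None, None, 33, None, 28, None, 20]
BFS from the root, enqueuing left then right child of each popped node:
  queue [4] -> pop 4, enqueue [1, 43], visited so far: [4]
  queue [1, 43] -> pop 1, enqueue [3], visited so far: [4, 1]
  queue [43, 3] -> pop 43, enqueue [11, 44], visited so far: [4, 1, 43]
  queue [3, 11, 44] -> pop 3, enqueue [none], visited so far: [4, 1, 43, 3]
  queue [11, 44] -> pop 11, enqueue [6, 34], visited so far: [4, 1, 43, 3, 11]
  queue [44, 6, 34] -> pop 44, enqueue [none], visited so far: [4, 1, 43, 3, 11, 44]
  queue [6, 34] -> pop 6, enqueue [none], visited so far: [4, 1, 43, 3, 11, 44, 6]
  queue [34] -> pop 34, enqueue [33], visited so far: [4, 1, 43, 3, 11, 44, 6, 34]
  queue [33] -> pop 33, enqueue [28], visited so far: [4, 1, 43, 3, 11, 44, 6, 34, 33]
  queue [28] -> pop 28, enqueue [20], visited so far: [4, 1, 43, 3, 11, 44, 6, 34, 33, 28]
  queue [20] -> pop 20, enqueue [none], visited so far: [4, 1, 43, 3, 11, 44, 6, 34, 33, 28, 20]
Result: [4, 1, 43, 3, 11, 44, 6, 34, 33, 28, 20]


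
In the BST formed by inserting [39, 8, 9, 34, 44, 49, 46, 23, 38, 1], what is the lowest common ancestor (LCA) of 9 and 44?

Tree insertion order: [39, 8, 9, 34, 44, 49, 46, 23, 38, 1]
Tree (level-order array): [39, 8, 44, 1, 9, None, 49, None, None, None, 34, 46, None, 23, 38]
In a BST, the LCA of p=9, q=44 is the first node v on the
root-to-leaf path with p <= v <= q (go left if both < v, right if both > v).
Walk from root:
  at 39: 9 <= 39 <= 44, this is the LCA
LCA = 39


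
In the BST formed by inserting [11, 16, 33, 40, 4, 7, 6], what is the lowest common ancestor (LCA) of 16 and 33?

Tree insertion order: [11, 16, 33, 40, 4, 7, 6]
Tree (level-order array): [11, 4, 16, None, 7, None, 33, 6, None, None, 40]
In a BST, the LCA of p=16, q=33 is the first node v on the
root-to-leaf path with p <= v <= q (go left if both < v, right if both > v).
Walk from root:
  at 11: both 16 and 33 > 11, go right
  at 16: 16 <= 16 <= 33, this is the LCA
LCA = 16


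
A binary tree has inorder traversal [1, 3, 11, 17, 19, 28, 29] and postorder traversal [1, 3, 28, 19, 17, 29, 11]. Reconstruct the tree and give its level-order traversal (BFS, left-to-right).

Inorder:   [1, 3, 11, 17, 19, 28, 29]
Postorder: [1, 3, 28, 19, 17, 29, 11]
Algorithm: postorder visits root last, so walk postorder right-to-left;
each value is the root of the current inorder slice — split it at that
value, recurse on the right subtree first, then the left.
Recursive splits:
  root=11; inorder splits into left=[1, 3], right=[17, 19, 28, 29]
  root=29; inorder splits into left=[17, 19, 28], right=[]
  root=17; inorder splits into left=[], right=[19, 28]
  root=19; inorder splits into left=[], right=[28]
  root=28; inorder splits into left=[], right=[]
  root=3; inorder splits into left=[1], right=[]
  root=1; inorder splits into left=[], right=[]
Reconstructed level-order: [11, 3, 29, 1, 17, 19, 28]


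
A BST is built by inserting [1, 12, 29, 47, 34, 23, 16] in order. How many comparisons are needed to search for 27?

Search path for 27: 1 -> 12 -> 29 -> 23
Found: False
Comparisons: 4


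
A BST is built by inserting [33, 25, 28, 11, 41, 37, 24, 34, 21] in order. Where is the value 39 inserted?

Starting tree (level order): [33, 25, 41, 11, 28, 37, None, None, 24, None, None, 34, None, 21]
Insertion path: 33 -> 41 -> 37
Result: insert 39 as right child of 37
Final tree (level order): [33, 25, 41, 11, 28, 37, None, None, 24, None, None, 34, 39, 21]


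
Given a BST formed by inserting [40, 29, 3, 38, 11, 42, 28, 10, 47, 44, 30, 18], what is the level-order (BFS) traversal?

Tree insertion order: [40, 29, 3, 38, 11, 42, 28, 10, 47, 44, 30, 18]
Tree (level-order array): [40, 29, 42, 3, 38, None, 47, None, 11, 30, None, 44, None, 10, 28, None, None, None, None, None, None, 18]
BFS from the root, enqueuing left then right child of each popped node:
  queue [40] -> pop 40, enqueue [29, 42], visited so far: [40]
  queue [29, 42] -> pop 29, enqueue [3, 38], visited so far: [40, 29]
  queue [42, 3, 38] -> pop 42, enqueue [47], visited so far: [40, 29, 42]
  queue [3, 38, 47] -> pop 3, enqueue [11], visited so far: [40, 29, 42, 3]
  queue [38, 47, 11] -> pop 38, enqueue [30], visited so far: [40, 29, 42, 3, 38]
  queue [47, 11, 30] -> pop 47, enqueue [44], visited so far: [40, 29, 42, 3, 38, 47]
  queue [11, 30, 44] -> pop 11, enqueue [10, 28], visited so far: [40, 29, 42, 3, 38, 47, 11]
  queue [30, 44, 10, 28] -> pop 30, enqueue [none], visited so far: [40, 29, 42, 3, 38, 47, 11, 30]
  queue [44, 10, 28] -> pop 44, enqueue [none], visited so far: [40, 29, 42, 3, 38, 47, 11, 30, 44]
  queue [10, 28] -> pop 10, enqueue [none], visited so far: [40, 29, 42, 3, 38, 47, 11, 30, 44, 10]
  queue [28] -> pop 28, enqueue [18], visited so far: [40, 29, 42, 3, 38, 47, 11, 30, 44, 10, 28]
  queue [18] -> pop 18, enqueue [none], visited so far: [40, 29, 42, 3, 38, 47, 11, 30, 44, 10, 28, 18]
Result: [40, 29, 42, 3, 38, 47, 11, 30, 44, 10, 28, 18]


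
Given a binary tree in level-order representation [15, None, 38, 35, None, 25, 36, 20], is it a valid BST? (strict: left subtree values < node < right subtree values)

Level-order array: [15, None, 38, 35, None, 25, 36, 20]
Validate using subtree bounds (lo, hi): at each node, require lo < value < hi,
then recurse left with hi=value and right with lo=value.
Preorder trace (stopping at first violation):
  at node 15 with bounds (-inf, +inf): OK
  at node 38 with bounds (15, +inf): OK
  at node 35 with bounds (15, 38): OK
  at node 25 with bounds (15, 35): OK
  at node 20 with bounds (15, 25): OK
  at node 36 with bounds (35, 38): OK
No violation found at any node.
Result: Valid BST


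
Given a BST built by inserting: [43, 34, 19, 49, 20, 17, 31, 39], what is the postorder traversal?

Tree insertion order: [43, 34, 19, 49, 20, 17, 31, 39]
Tree (level-order array): [43, 34, 49, 19, 39, None, None, 17, 20, None, None, None, None, None, 31]
Postorder traversal: [17, 31, 20, 19, 39, 34, 49, 43]


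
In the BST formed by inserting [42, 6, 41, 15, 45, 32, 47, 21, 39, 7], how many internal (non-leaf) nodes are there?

Tree built from: [42, 6, 41, 15, 45, 32, 47, 21, 39, 7]
Tree (level-order array): [42, 6, 45, None, 41, None, 47, 15, None, None, None, 7, 32, None, None, 21, 39]
Rule: An internal node has at least one child.
Per-node child counts:
  node 42: 2 child(ren)
  node 6: 1 child(ren)
  node 41: 1 child(ren)
  node 15: 2 child(ren)
  node 7: 0 child(ren)
  node 32: 2 child(ren)
  node 21: 0 child(ren)
  node 39: 0 child(ren)
  node 45: 1 child(ren)
  node 47: 0 child(ren)
Matching nodes: [42, 6, 41, 15, 32, 45]
Count of internal (non-leaf) nodes: 6


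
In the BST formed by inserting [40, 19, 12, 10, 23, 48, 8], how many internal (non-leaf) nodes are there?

Tree built from: [40, 19, 12, 10, 23, 48, 8]
Tree (level-order array): [40, 19, 48, 12, 23, None, None, 10, None, None, None, 8]
Rule: An internal node has at least one child.
Per-node child counts:
  node 40: 2 child(ren)
  node 19: 2 child(ren)
  node 12: 1 child(ren)
  node 10: 1 child(ren)
  node 8: 0 child(ren)
  node 23: 0 child(ren)
  node 48: 0 child(ren)
Matching nodes: [40, 19, 12, 10]
Count of internal (non-leaf) nodes: 4


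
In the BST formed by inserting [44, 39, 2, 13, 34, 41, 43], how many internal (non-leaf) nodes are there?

Tree built from: [44, 39, 2, 13, 34, 41, 43]
Tree (level-order array): [44, 39, None, 2, 41, None, 13, None, 43, None, 34]
Rule: An internal node has at least one child.
Per-node child counts:
  node 44: 1 child(ren)
  node 39: 2 child(ren)
  node 2: 1 child(ren)
  node 13: 1 child(ren)
  node 34: 0 child(ren)
  node 41: 1 child(ren)
  node 43: 0 child(ren)
Matching nodes: [44, 39, 2, 13, 41]
Count of internal (non-leaf) nodes: 5


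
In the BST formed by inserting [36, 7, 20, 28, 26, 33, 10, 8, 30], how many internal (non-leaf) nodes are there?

Tree built from: [36, 7, 20, 28, 26, 33, 10, 8, 30]
Tree (level-order array): [36, 7, None, None, 20, 10, 28, 8, None, 26, 33, None, None, None, None, 30]
Rule: An internal node has at least one child.
Per-node child counts:
  node 36: 1 child(ren)
  node 7: 1 child(ren)
  node 20: 2 child(ren)
  node 10: 1 child(ren)
  node 8: 0 child(ren)
  node 28: 2 child(ren)
  node 26: 0 child(ren)
  node 33: 1 child(ren)
  node 30: 0 child(ren)
Matching nodes: [36, 7, 20, 10, 28, 33]
Count of internal (non-leaf) nodes: 6


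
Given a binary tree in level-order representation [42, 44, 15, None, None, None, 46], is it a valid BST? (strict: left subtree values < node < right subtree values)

Level-order array: [42, 44, 15, None, None, None, 46]
Validate using subtree bounds (lo, hi): at each node, require lo < value < hi,
then recurse left with hi=value and right with lo=value.
Preorder trace (stopping at first violation):
  at node 42 with bounds (-inf, +inf): OK
  at node 44 with bounds (-inf, 42): VIOLATION
Node 44 violates its bound: not (-inf < 44 < 42).
Result: Not a valid BST


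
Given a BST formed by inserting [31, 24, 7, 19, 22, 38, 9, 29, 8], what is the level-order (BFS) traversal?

Tree insertion order: [31, 24, 7, 19, 22, 38, 9, 29, 8]
Tree (level-order array): [31, 24, 38, 7, 29, None, None, None, 19, None, None, 9, 22, 8]
BFS from the root, enqueuing left then right child of each popped node:
  queue [31] -> pop 31, enqueue [24, 38], visited so far: [31]
  queue [24, 38] -> pop 24, enqueue [7, 29], visited so far: [31, 24]
  queue [38, 7, 29] -> pop 38, enqueue [none], visited so far: [31, 24, 38]
  queue [7, 29] -> pop 7, enqueue [19], visited so far: [31, 24, 38, 7]
  queue [29, 19] -> pop 29, enqueue [none], visited so far: [31, 24, 38, 7, 29]
  queue [19] -> pop 19, enqueue [9, 22], visited so far: [31, 24, 38, 7, 29, 19]
  queue [9, 22] -> pop 9, enqueue [8], visited so far: [31, 24, 38, 7, 29, 19, 9]
  queue [22, 8] -> pop 22, enqueue [none], visited so far: [31, 24, 38, 7, 29, 19, 9, 22]
  queue [8] -> pop 8, enqueue [none], visited so far: [31, 24, 38, 7, 29, 19, 9, 22, 8]
Result: [31, 24, 38, 7, 29, 19, 9, 22, 8]


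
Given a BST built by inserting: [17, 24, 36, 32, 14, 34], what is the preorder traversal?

Tree insertion order: [17, 24, 36, 32, 14, 34]
Tree (level-order array): [17, 14, 24, None, None, None, 36, 32, None, None, 34]
Preorder traversal: [17, 14, 24, 36, 32, 34]


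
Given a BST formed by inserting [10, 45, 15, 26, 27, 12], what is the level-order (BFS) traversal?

Tree insertion order: [10, 45, 15, 26, 27, 12]
Tree (level-order array): [10, None, 45, 15, None, 12, 26, None, None, None, 27]
BFS from the root, enqueuing left then right child of each popped node:
  queue [10] -> pop 10, enqueue [45], visited so far: [10]
  queue [45] -> pop 45, enqueue [15], visited so far: [10, 45]
  queue [15] -> pop 15, enqueue [12, 26], visited so far: [10, 45, 15]
  queue [12, 26] -> pop 12, enqueue [none], visited so far: [10, 45, 15, 12]
  queue [26] -> pop 26, enqueue [27], visited so far: [10, 45, 15, 12, 26]
  queue [27] -> pop 27, enqueue [none], visited so far: [10, 45, 15, 12, 26, 27]
Result: [10, 45, 15, 12, 26, 27]


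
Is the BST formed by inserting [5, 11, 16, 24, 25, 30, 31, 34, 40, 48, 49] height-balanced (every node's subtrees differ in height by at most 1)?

Tree (level-order array): [5, None, 11, None, 16, None, 24, None, 25, None, 30, None, 31, None, 34, None, 40, None, 48, None, 49]
Definition: a tree is height-balanced if, at every node, |h(left) - h(right)| <= 1 (empty subtree has height -1).
Bottom-up per-node check:
  node 49: h_left=-1, h_right=-1, diff=0 [OK], height=0
  node 48: h_left=-1, h_right=0, diff=1 [OK], height=1
  node 40: h_left=-1, h_right=1, diff=2 [FAIL (|-1-1|=2 > 1)], height=2
  node 34: h_left=-1, h_right=2, diff=3 [FAIL (|-1-2|=3 > 1)], height=3
  node 31: h_left=-1, h_right=3, diff=4 [FAIL (|-1-3|=4 > 1)], height=4
  node 30: h_left=-1, h_right=4, diff=5 [FAIL (|-1-4|=5 > 1)], height=5
  node 25: h_left=-1, h_right=5, diff=6 [FAIL (|-1-5|=6 > 1)], height=6
  node 24: h_left=-1, h_right=6, diff=7 [FAIL (|-1-6|=7 > 1)], height=7
  node 16: h_left=-1, h_right=7, diff=8 [FAIL (|-1-7|=8 > 1)], height=8
  node 11: h_left=-1, h_right=8, diff=9 [FAIL (|-1-8|=9 > 1)], height=9
  node 5: h_left=-1, h_right=9, diff=10 [FAIL (|-1-9|=10 > 1)], height=10
Node 40 violates the condition: |-1 - 1| = 2 > 1.
Result: Not balanced


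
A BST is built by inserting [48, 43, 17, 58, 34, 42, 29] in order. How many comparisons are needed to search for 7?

Search path for 7: 48 -> 43 -> 17
Found: False
Comparisons: 3


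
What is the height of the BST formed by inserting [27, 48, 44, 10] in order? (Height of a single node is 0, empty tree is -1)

Insertion order: [27, 48, 44, 10]
Tree (level-order array): [27, 10, 48, None, None, 44]
Compute height bottom-up (empty subtree = -1):
  height(10) = 1 + max(-1, -1) = 0
  height(44) = 1 + max(-1, -1) = 0
  height(48) = 1 + max(0, -1) = 1
  height(27) = 1 + max(0, 1) = 2
Height = 2


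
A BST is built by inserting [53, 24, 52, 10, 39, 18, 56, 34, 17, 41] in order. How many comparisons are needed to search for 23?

Search path for 23: 53 -> 24 -> 10 -> 18
Found: False
Comparisons: 4


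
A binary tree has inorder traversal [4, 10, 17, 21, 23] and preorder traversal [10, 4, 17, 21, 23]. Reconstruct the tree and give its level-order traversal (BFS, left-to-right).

Inorder:  [4, 10, 17, 21, 23]
Preorder: [10, 4, 17, 21, 23]
Algorithm: preorder visits root first, so consume preorder in order;
for each root, split the current inorder slice at that value into
left-subtree inorder and right-subtree inorder, then recurse.
Recursive splits:
  root=10; inorder splits into left=[4], right=[17, 21, 23]
  root=4; inorder splits into left=[], right=[]
  root=17; inorder splits into left=[], right=[21, 23]
  root=21; inorder splits into left=[], right=[23]
  root=23; inorder splits into left=[], right=[]
Reconstructed level-order: [10, 4, 17, 21, 23]


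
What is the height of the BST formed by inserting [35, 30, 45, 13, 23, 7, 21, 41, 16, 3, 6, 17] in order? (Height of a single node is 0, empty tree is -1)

Insertion order: [35, 30, 45, 13, 23, 7, 21, 41, 16, 3, 6, 17]
Tree (level-order array): [35, 30, 45, 13, None, 41, None, 7, 23, None, None, 3, None, 21, None, None, 6, 16, None, None, None, None, 17]
Compute height bottom-up (empty subtree = -1):
  height(6) = 1 + max(-1, -1) = 0
  height(3) = 1 + max(-1, 0) = 1
  height(7) = 1 + max(1, -1) = 2
  height(17) = 1 + max(-1, -1) = 0
  height(16) = 1 + max(-1, 0) = 1
  height(21) = 1 + max(1, -1) = 2
  height(23) = 1 + max(2, -1) = 3
  height(13) = 1 + max(2, 3) = 4
  height(30) = 1 + max(4, -1) = 5
  height(41) = 1 + max(-1, -1) = 0
  height(45) = 1 + max(0, -1) = 1
  height(35) = 1 + max(5, 1) = 6
Height = 6


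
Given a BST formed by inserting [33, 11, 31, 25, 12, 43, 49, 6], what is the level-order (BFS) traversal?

Tree insertion order: [33, 11, 31, 25, 12, 43, 49, 6]
Tree (level-order array): [33, 11, 43, 6, 31, None, 49, None, None, 25, None, None, None, 12]
BFS from the root, enqueuing left then right child of each popped node:
  queue [33] -> pop 33, enqueue [11, 43], visited so far: [33]
  queue [11, 43] -> pop 11, enqueue [6, 31], visited so far: [33, 11]
  queue [43, 6, 31] -> pop 43, enqueue [49], visited so far: [33, 11, 43]
  queue [6, 31, 49] -> pop 6, enqueue [none], visited so far: [33, 11, 43, 6]
  queue [31, 49] -> pop 31, enqueue [25], visited so far: [33, 11, 43, 6, 31]
  queue [49, 25] -> pop 49, enqueue [none], visited so far: [33, 11, 43, 6, 31, 49]
  queue [25] -> pop 25, enqueue [12], visited so far: [33, 11, 43, 6, 31, 49, 25]
  queue [12] -> pop 12, enqueue [none], visited so far: [33, 11, 43, 6, 31, 49, 25, 12]
Result: [33, 11, 43, 6, 31, 49, 25, 12]


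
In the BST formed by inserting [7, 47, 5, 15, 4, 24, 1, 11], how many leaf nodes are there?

Tree built from: [7, 47, 5, 15, 4, 24, 1, 11]
Tree (level-order array): [7, 5, 47, 4, None, 15, None, 1, None, 11, 24]
Rule: A leaf has 0 children.
Per-node child counts:
  node 7: 2 child(ren)
  node 5: 1 child(ren)
  node 4: 1 child(ren)
  node 1: 0 child(ren)
  node 47: 1 child(ren)
  node 15: 2 child(ren)
  node 11: 0 child(ren)
  node 24: 0 child(ren)
Matching nodes: [1, 11, 24]
Count of leaf nodes: 3


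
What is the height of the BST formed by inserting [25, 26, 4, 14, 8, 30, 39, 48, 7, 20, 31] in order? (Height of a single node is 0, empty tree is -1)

Insertion order: [25, 26, 4, 14, 8, 30, 39, 48, 7, 20, 31]
Tree (level-order array): [25, 4, 26, None, 14, None, 30, 8, 20, None, 39, 7, None, None, None, 31, 48]
Compute height bottom-up (empty subtree = -1):
  height(7) = 1 + max(-1, -1) = 0
  height(8) = 1 + max(0, -1) = 1
  height(20) = 1 + max(-1, -1) = 0
  height(14) = 1 + max(1, 0) = 2
  height(4) = 1 + max(-1, 2) = 3
  height(31) = 1 + max(-1, -1) = 0
  height(48) = 1 + max(-1, -1) = 0
  height(39) = 1 + max(0, 0) = 1
  height(30) = 1 + max(-1, 1) = 2
  height(26) = 1 + max(-1, 2) = 3
  height(25) = 1 + max(3, 3) = 4
Height = 4


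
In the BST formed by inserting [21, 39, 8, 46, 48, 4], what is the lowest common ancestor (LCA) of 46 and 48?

Tree insertion order: [21, 39, 8, 46, 48, 4]
Tree (level-order array): [21, 8, 39, 4, None, None, 46, None, None, None, 48]
In a BST, the LCA of p=46, q=48 is the first node v on the
root-to-leaf path with p <= v <= q (go left if both < v, right if both > v).
Walk from root:
  at 21: both 46 and 48 > 21, go right
  at 39: both 46 and 48 > 39, go right
  at 46: 46 <= 46 <= 48, this is the LCA
LCA = 46


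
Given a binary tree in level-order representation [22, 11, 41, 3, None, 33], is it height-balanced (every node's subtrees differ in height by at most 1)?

Tree (level-order array): [22, 11, 41, 3, None, 33]
Definition: a tree is height-balanced if, at every node, |h(left) - h(right)| <= 1 (empty subtree has height -1).
Bottom-up per-node check:
  node 3: h_left=-1, h_right=-1, diff=0 [OK], height=0
  node 11: h_left=0, h_right=-1, diff=1 [OK], height=1
  node 33: h_left=-1, h_right=-1, diff=0 [OK], height=0
  node 41: h_left=0, h_right=-1, diff=1 [OK], height=1
  node 22: h_left=1, h_right=1, diff=0 [OK], height=2
All nodes satisfy the balance condition.
Result: Balanced


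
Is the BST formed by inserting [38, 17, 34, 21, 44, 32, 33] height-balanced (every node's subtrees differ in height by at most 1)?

Tree (level-order array): [38, 17, 44, None, 34, None, None, 21, None, None, 32, None, 33]
Definition: a tree is height-balanced if, at every node, |h(left) - h(right)| <= 1 (empty subtree has height -1).
Bottom-up per-node check:
  node 33: h_left=-1, h_right=-1, diff=0 [OK], height=0
  node 32: h_left=-1, h_right=0, diff=1 [OK], height=1
  node 21: h_left=-1, h_right=1, diff=2 [FAIL (|-1-1|=2 > 1)], height=2
  node 34: h_left=2, h_right=-1, diff=3 [FAIL (|2--1|=3 > 1)], height=3
  node 17: h_left=-1, h_right=3, diff=4 [FAIL (|-1-3|=4 > 1)], height=4
  node 44: h_left=-1, h_right=-1, diff=0 [OK], height=0
  node 38: h_left=4, h_right=0, diff=4 [FAIL (|4-0|=4 > 1)], height=5
Node 21 violates the condition: |-1 - 1| = 2 > 1.
Result: Not balanced


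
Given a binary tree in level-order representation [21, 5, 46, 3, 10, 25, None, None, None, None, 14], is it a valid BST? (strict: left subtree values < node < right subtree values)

Level-order array: [21, 5, 46, 3, 10, 25, None, None, None, None, 14]
Validate using subtree bounds (lo, hi): at each node, require lo < value < hi,
then recurse left with hi=value and right with lo=value.
Preorder trace (stopping at first violation):
  at node 21 with bounds (-inf, +inf): OK
  at node 5 with bounds (-inf, 21): OK
  at node 3 with bounds (-inf, 5): OK
  at node 10 with bounds (5, 21): OK
  at node 14 with bounds (10, 21): OK
  at node 46 with bounds (21, +inf): OK
  at node 25 with bounds (21, 46): OK
No violation found at any node.
Result: Valid BST


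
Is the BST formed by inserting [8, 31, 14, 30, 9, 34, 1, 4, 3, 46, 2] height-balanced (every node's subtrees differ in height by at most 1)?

Tree (level-order array): [8, 1, 31, None, 4, 14, 34, 3, None, 9, 30, None, 46, 2]
Definition: a tree is height-balanced if, at every node, |h(left) - h(right)| <= 1 (empty subtree has height -1).
Bottom-up per-node check:
  node 2: h_left=-1, h_right=-1, diff=0 [OK], height=0
  node 3: h_left=0, h_right=-1, diff=1 [OK], height=1
  node 4: h_left=1, h_right=-1, diff=2 [FAIL (|1--1|=2 > 1)], height=2
  node 1: h_left=-1, h_right=2, diff=3 [FAIL (|-1-2|=3 > 1)], height=3
  node 9: h_left=-1, h_right=-1, diff=0 [OK], height=0
  node 30: h_left=-1, h_right=-1, diff=0 [OK], height=0
  node 14: h_left=0, h_right=0, diff=0 [OK], height=1
  node 46: h_left=-1, h_right=-1, diff=0 [OK], height=0
  node 34: h_left=-1, h_right=0, diff=1 [OK], height=1
  node 31: h_left=1, h_right=1, diff=0 [OK], height=2
  node 8: h_left=3, h_right=2, diff=1 [OK], height=4
Node 4 violates the condition: |1 - -1| = 2 > 1.
Result: Not balanced
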